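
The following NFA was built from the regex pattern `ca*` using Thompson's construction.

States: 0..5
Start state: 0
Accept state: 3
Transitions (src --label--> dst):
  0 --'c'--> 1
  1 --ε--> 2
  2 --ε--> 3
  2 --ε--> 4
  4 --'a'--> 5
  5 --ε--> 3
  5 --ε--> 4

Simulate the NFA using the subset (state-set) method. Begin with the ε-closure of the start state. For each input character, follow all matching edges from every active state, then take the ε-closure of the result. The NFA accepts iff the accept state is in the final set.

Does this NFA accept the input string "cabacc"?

initial (ε-close {0}): {0}
'c' @ 1: {1,2,3,4}  ✓accept
'a' @ 2: {3,4,5}  ✓accept
'b' @ 3: {}  — state set empty
rest 'acc' ignored (set empty)
final: {}; accept 3 not in set

Answer: REJECT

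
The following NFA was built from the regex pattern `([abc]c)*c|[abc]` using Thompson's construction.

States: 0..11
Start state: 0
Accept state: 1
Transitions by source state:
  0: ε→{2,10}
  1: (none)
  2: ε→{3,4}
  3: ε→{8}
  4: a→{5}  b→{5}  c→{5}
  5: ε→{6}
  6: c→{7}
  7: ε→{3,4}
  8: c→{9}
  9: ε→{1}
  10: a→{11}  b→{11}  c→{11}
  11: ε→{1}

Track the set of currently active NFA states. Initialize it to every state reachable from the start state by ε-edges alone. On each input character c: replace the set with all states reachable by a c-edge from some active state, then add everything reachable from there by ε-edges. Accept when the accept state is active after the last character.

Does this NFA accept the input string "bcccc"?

S₀ = ε-closure({0}) = {0,2,3,4,8,10}
'b' @ 1: {1,5,6,11}  [accepting]
'c' @ 2: {3,4,7,8}
'c' @ 3: {1,5,6,9}  [accepting]
'c' @ 4: {3,4,7,8}
'c' @ 5: {1,5,6,9}  [accepting]
end set {1,5,6,9} — state 1 in

Answer: ACCEPT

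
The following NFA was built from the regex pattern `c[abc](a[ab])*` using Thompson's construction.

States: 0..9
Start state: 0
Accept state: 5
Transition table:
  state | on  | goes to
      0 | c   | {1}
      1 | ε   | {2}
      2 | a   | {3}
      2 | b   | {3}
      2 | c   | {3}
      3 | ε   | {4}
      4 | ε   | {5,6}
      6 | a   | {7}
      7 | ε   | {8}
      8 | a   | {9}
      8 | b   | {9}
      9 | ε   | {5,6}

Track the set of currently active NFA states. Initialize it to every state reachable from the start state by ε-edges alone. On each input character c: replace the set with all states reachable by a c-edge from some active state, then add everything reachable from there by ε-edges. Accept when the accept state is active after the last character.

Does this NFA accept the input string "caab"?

start: ε-closure({0}) = {0}
'c' @ 1: {1,2}
'a' @ 2: {3,4,5,6}  (accept∈set)
'a' @ 3: {7,8}
'b' @ 4: {5,6,9}  (accept∈set)
after full input: {5,6,9}  (accept=5 in)

Answer: ACCEPT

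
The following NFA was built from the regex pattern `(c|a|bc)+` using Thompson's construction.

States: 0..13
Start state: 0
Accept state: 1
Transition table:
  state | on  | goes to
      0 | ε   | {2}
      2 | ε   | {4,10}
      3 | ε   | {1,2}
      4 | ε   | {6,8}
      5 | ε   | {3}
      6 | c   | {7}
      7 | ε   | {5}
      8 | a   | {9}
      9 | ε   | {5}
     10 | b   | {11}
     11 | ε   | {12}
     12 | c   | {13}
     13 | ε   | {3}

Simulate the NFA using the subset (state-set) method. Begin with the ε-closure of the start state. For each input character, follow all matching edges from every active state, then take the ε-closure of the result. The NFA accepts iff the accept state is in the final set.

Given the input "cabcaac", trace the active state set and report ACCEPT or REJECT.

Answer: ACCEPT

Trace:
start: ε-closure({0}) = {0,2,4,6,8,10}
'c' @ 1: {1,2,3,4,5,6,7,8,10}  ✓accept
'a' @ 2: {1,2,3,4,5,6,8,9,10}  ✓accept
'b' @ 3: {11,12}
'c' @ 4: {1,2,3,4,6,8,10,13}  ✓accept
'a' @ 5: {1,2,3,4,5,6,8,9,10}  ✓accept
'a' @ 6: {1,2,3,4,5,6,8,9,10}  ✓accept
'c' @ 7: {1,2,3,4,5,6,7,8,10}  ✓accept
end set {1,2,3,4,5,6,7,8,10} — state 1 in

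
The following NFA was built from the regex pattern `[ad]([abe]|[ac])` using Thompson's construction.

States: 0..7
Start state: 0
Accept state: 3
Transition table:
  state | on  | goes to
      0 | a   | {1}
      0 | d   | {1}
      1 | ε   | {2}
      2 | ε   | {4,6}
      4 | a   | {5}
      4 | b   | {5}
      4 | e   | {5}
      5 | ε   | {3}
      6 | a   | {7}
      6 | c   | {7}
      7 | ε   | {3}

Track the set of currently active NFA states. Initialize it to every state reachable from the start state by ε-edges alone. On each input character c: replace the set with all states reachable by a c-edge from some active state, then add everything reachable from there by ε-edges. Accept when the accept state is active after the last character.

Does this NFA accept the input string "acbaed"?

initial (ε-close {0}): {0}
'a' @ 1: {1,2,4,6}
'c' @ 2: {3,7}  ✓accept
'b' @ 3: {}  — dead — no transitions
rest 'aed' ignored (set empty)
after full input: {}  (accept=3 not in)

Answer: REJECT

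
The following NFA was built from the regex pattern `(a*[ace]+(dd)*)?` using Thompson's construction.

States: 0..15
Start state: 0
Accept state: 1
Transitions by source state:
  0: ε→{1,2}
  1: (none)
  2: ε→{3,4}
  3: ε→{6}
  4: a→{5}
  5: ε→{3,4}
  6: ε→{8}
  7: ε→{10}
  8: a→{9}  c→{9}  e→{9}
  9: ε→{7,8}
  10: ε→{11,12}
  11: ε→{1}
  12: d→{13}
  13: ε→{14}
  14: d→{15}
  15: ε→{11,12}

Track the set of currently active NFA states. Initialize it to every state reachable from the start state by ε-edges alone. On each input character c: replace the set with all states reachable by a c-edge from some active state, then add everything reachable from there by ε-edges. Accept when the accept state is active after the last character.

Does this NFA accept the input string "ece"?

Answer: ACCEPT

Steps:
start: ε-closure({0}) = {0,1,2,3,4,6,8}
'e' @ 1: {1,7,8,9,10,11,12}  [accepting]
'c' @ 2: {1,7,8,9,10,11,12}  [accepting]
'e' @ 3: {1,7,8,9,10,11,12}  [accepting]
final: {1,7,8,9,10,11,12}; accept 1 in set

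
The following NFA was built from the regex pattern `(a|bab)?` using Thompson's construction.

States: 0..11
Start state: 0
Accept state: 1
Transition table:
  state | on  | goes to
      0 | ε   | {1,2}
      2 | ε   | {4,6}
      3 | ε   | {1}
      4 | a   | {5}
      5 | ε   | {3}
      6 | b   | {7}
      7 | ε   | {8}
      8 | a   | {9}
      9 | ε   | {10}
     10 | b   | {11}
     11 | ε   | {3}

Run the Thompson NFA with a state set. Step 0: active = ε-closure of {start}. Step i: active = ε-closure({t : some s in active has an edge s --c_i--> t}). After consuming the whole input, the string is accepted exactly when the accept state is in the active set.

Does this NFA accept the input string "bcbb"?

Answer: REJECT

Steps:
initial (ε-close {0}): {0,1,2,4,6}
'b' @ 1: {7,8}
'c' @ 2: {}  — dead — no transitions
rest 'bb' ignored (set empty)
end set {} — state 1 not in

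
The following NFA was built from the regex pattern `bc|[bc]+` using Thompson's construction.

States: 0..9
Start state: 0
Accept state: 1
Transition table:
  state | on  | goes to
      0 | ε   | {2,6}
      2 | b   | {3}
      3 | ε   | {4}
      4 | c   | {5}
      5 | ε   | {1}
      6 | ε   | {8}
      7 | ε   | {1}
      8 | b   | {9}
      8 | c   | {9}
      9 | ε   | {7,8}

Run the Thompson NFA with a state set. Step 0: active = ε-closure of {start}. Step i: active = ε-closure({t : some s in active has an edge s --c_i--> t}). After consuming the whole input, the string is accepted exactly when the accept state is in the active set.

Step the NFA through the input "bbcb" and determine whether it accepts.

initial (ε-close {0}): {0,2,6,8}
'b' @ 1: {1,3,4,7,8,9}  ✓accept
'b' @ 2: {1,7,8,9}  ✓accept
'c' @ 3: {1,7,8,9}  ✓accept
'b' @ 4: {1,7,8,9}  ✓accept
after full input: {1,7,8,9}  (accept=1 in)

Answer: ACCEPT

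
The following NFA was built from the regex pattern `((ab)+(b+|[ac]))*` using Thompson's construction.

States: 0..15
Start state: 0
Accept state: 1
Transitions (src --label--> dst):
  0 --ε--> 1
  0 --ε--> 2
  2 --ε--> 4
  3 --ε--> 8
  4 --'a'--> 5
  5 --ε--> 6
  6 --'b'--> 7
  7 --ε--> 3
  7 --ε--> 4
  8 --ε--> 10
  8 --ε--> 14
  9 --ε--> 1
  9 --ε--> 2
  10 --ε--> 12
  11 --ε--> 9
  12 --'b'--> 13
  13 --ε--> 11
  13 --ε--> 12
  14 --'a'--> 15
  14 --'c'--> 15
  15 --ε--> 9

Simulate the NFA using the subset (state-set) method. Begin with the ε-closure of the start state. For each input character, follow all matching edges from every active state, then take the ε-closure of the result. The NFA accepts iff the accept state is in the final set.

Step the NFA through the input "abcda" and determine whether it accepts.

start: ε-closure({0}) = {0,1,2,4}
'a' @ 1: {5,6}
'b' @ 2: {3,4,7,8,10,12,14}
'c' @ 3: {1,2,4,9,15}  (accept∈set)
'd' @ 4: {}  — state set empty
rest 'a' ignored (set empty)
after full input: {}  (accept=1 not in)

Answer: REJECT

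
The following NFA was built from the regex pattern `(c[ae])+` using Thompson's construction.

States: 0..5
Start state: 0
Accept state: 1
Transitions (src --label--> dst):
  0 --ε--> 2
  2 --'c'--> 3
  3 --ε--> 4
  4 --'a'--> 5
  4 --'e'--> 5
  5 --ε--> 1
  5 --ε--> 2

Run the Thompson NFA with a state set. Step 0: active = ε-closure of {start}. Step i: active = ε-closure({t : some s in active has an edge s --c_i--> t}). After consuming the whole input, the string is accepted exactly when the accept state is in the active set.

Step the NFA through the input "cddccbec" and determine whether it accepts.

S₀ = ε-closure({0}) = {0,2}
'c' @ 1: {3,4}
'd' @ 2: {}  — dead — no transitions
rest 'dccbec' ignored (set empty)
final: {}; accept 1 not in set

Answer: REJECT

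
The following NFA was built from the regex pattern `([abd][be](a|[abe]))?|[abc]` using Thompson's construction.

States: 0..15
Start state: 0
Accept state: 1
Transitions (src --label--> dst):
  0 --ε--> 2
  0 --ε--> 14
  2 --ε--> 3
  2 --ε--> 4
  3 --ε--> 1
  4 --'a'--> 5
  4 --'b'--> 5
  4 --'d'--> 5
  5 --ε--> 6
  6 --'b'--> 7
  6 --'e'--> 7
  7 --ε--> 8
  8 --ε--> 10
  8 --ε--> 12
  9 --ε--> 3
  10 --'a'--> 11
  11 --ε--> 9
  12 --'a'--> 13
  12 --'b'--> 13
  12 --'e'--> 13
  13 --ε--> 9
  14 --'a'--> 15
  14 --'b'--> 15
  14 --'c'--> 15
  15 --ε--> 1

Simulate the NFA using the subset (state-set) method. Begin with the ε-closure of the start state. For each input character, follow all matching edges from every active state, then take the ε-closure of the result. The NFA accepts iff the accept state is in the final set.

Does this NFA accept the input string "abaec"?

initial (ε-close {0}): {0,1,2,3,4,14}
'a' @ 1: {1,5,6,15}  [accepting]
'b' @ 2: {7,8,10,12}
'a' @ 3: {1,3,9,11,13}  [accepting]
'e' @ 4: {}  — dead — no transitions
rest 'c' ignored (set empty)
after full input: {}  (accept=1 not in)

Answer: REJECT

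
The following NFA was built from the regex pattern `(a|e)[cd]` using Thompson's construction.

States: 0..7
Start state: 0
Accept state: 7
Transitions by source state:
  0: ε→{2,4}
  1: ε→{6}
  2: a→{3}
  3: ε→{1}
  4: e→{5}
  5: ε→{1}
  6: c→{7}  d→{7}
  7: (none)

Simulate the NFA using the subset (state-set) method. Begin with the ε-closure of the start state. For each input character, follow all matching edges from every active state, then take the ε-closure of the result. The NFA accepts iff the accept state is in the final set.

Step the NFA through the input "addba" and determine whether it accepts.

Answer: REJECT

Steps:
initial (ε-close {0}): {0,2,4}
'a' @ 1: {1,3,6}
'd' @ 2: {7}  (accept∈set)
'd' @ 3: {}  — no active states
rest 'ba' ignored (set empty)
final: {}; accept 7 not in set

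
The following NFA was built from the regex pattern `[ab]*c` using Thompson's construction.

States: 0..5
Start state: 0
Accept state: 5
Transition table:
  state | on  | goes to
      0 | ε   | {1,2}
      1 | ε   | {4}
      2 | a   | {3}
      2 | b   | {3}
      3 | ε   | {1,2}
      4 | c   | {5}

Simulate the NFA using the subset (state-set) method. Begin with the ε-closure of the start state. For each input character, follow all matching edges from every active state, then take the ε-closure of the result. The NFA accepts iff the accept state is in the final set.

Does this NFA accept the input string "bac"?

initial (ε-close {0}): {0,1,2,4}
'b' @ 1: {1,2,3,4}
'a' @ 2: {1,2,3,4}
'c' @ 3: {5}  (accept∈set)
after full input: {5}  (accept=5 in)

Answer: ACCEPT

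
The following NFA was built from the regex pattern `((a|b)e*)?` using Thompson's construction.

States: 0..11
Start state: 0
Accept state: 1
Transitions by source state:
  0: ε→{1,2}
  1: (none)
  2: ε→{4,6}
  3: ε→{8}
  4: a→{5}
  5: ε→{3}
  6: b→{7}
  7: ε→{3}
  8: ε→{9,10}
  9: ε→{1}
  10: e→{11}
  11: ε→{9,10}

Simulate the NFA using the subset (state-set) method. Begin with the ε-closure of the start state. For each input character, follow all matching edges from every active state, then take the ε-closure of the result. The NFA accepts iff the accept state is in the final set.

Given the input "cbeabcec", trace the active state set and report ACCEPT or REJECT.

start: ε-closure({0}) = {0,1,2,4,6}
'c' @ 1: {}  — dead — no transitions
rest 'beabcec' ignored (set empty)
end set {} — state 1 not in

Answer: REJECT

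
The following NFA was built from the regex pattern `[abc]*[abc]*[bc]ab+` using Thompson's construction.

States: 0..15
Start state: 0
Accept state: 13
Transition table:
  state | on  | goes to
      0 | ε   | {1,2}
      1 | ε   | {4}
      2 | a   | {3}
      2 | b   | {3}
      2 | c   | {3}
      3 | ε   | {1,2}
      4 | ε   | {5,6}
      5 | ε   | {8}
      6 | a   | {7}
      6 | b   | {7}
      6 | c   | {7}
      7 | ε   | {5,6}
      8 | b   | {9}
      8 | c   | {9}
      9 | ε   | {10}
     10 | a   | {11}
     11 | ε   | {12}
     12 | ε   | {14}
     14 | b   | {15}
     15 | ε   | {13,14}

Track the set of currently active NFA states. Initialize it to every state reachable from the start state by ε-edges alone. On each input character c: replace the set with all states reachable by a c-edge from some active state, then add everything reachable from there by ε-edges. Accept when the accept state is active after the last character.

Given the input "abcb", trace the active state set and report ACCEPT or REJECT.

Answer: REJECT

Trace:
initial (ε-close {0}): {0,1,2,4,5,6,8}
'a' @ 1: {1,2,3,4,5,6,7,8}
'b' @ 2: {1,2,3,4,5,6,7,8,9,10}
'c' @ 3: {1,2,3,4,5,6,7,8,9,10}
'b' @ 4: {1,2,3,4,5,6,7,8,9,10}
final: {1,2,3,4,5,6,7,8,9,10}; accept 13 not in set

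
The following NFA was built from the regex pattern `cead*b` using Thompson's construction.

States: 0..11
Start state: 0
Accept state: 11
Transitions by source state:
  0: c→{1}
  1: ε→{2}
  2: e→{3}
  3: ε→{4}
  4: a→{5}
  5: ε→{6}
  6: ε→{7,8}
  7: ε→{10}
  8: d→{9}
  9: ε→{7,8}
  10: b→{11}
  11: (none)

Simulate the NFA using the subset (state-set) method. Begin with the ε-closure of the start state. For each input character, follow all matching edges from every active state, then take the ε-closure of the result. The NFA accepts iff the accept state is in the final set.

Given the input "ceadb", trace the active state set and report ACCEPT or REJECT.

start: ε-closure({0}) = {0}
'c' @ 1: {1,2}
'e' @ 2: {3,4}
'a' @ 3: {5,6,7,8,10}
'd' @ 4: {7,8,9,10}
'b' @ 5: {11}  [accepting]
end set {11} — state 11 in

Answer: ACCEPT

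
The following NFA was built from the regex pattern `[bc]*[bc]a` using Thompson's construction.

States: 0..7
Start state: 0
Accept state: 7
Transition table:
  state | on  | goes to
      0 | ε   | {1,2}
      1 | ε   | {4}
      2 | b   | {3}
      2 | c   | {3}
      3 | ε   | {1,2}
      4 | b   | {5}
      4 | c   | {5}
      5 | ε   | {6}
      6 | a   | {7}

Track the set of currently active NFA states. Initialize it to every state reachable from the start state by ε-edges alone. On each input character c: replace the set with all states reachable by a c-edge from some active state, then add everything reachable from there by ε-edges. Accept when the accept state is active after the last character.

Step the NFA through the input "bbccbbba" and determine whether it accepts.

S₀ = ε-closure({0}) = {0,1,2,4}
'b' @ 1: {1,2,3,4,5,6}
'b' @ 2: {1,2,3,4,5,6}
'c' @ 3: {1,2,3,4,5,6}
'c' @ 4: {1,2,3,4,5,6}
'b' @ 5: {1,2,3,4,5,6}
'b' @ 6: {1,2,3,4,5,6}
'b' @ 7: {1,2,3,4,5,6}
'a' @ 8: {7}  [accepting]
after full input: {7}  (accept=7 in)

Answer: ACCEPT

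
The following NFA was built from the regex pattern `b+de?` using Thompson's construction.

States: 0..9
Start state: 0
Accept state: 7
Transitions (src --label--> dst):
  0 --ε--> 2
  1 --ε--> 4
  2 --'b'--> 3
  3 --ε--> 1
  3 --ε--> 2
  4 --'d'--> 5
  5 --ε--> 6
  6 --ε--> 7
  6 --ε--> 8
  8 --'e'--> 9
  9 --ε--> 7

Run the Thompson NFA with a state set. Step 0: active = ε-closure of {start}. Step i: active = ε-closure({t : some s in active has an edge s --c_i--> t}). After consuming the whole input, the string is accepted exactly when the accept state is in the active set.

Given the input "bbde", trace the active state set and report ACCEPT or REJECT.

Answer: ACCEPT

Trace:
initial (ε-close {0}): {0,2}
'b' @ 1: {1,2,3,4}
'b' @ 2: {1,2,3,4}
'd' @ 3: {5,6,7,8}  (accept∈set)
'e' @ 4: {7,9}  (accept∈set)
end set {7,9} — state 7 in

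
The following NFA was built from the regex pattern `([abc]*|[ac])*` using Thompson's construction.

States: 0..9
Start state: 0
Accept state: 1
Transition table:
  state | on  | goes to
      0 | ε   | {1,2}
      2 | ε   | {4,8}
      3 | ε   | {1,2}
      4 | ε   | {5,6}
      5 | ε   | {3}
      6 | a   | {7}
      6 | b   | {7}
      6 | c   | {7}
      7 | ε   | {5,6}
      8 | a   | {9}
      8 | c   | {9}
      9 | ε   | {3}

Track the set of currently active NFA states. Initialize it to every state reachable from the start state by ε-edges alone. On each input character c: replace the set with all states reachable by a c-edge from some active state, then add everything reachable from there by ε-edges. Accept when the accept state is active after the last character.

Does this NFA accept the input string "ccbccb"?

Answer: ACCEPT

Steps:
S₀ = ε-closure({0}) = {0,1,2,3,4,5,6,8}
'c' @ 1: {1,2,3,4,5,6,7,8,9}  (accept∈set)
'c' @ 2: {1,2,3,4,5,6,7,8,9}  (accept∈set)
'b' @ 3: {1,2,3,4,5,6,7,8}  (accept∈set)
'c' @ 4: {1,2,3,4,5,6,7,8,9}  (accept∈set)
'c' @ 5: {1,2,3,4,5,6,7,8,9}  (accept∈set)
'b' @ 6: {1,2,3,4,5,6,7,8}  (accept∈set)
end set {1,2,3,4,5,6,7,8} — state 1 in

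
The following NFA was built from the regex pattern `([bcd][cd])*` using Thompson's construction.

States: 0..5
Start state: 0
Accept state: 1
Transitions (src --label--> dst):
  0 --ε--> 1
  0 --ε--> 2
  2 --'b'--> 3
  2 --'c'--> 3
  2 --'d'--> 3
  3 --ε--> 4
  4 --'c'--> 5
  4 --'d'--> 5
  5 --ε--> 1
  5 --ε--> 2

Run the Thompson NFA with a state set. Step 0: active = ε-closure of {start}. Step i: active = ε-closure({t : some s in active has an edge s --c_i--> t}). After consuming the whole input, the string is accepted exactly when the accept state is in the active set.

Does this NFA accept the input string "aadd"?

Answer: REJECT

Derivation:
start: ε-closure({0}) = {0,1,2}
'a' @ 1: {}  — state set empty
rest 'add' ignored (set empty)
final: {}; accept 1 not in set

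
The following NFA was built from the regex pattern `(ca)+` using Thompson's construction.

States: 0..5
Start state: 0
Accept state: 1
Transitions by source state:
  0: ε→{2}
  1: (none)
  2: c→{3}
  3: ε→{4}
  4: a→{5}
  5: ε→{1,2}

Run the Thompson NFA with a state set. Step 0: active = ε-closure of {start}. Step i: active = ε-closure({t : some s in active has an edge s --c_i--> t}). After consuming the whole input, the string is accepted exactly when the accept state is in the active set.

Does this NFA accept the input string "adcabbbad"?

Answer: REJECT

Steps:
initial (ε-close {0}): {0,2}
'a' @ 1: {}  — state set empty
rest 'dcabbbad' ignored (set empty)
end set {} — state 1 not in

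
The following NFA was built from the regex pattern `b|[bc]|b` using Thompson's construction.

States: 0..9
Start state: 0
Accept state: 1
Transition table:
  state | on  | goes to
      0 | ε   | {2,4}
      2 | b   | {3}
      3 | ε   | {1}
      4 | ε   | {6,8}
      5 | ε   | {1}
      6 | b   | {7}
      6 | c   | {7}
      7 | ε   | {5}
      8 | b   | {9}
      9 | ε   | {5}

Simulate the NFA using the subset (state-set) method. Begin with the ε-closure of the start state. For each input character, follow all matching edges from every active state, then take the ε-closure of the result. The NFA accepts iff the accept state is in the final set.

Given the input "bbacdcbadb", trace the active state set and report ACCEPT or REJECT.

Answer: REJECT

Steps:
initial (ε-close {0}): {0,2,4,6,8}
'b' @ 1: {1,3,5,7,9}  (accept∈set)
'b' @ 2: {}  — no active states
rest 'acdcbadb' ignored (set empty)
after full input: {}  (accept=1 not in)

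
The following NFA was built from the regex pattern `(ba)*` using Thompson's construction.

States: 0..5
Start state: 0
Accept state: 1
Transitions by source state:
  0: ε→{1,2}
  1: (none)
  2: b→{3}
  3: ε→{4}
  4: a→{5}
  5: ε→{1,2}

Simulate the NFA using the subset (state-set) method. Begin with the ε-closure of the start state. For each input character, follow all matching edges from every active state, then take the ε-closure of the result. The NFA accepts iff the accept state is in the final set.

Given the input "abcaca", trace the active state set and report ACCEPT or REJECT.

initial (ε-close {0}): {0,1,2}
'a' @ 1: {}  — dead — no transitions
rest 'bcaca' ignored (set empty)
final: {}; accept 1 not in set

Answer: REJECT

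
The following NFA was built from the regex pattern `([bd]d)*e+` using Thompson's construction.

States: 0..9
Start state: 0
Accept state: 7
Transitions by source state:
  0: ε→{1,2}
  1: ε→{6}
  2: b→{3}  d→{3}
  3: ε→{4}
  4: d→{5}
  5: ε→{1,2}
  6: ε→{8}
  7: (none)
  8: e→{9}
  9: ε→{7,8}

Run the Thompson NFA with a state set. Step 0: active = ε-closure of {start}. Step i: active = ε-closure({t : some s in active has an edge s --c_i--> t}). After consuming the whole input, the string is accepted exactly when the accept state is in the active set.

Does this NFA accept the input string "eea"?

start: ε-closure({0}) = {0,1,2,6,8}
'e' @ 1: {7,8,9}  [accepting]
'e' @ 2: {7,8,9}  [accepting]
'a' @ 3: {}  — state set empty
after full input: {}  (accept=7 not in)

Answer: REJECT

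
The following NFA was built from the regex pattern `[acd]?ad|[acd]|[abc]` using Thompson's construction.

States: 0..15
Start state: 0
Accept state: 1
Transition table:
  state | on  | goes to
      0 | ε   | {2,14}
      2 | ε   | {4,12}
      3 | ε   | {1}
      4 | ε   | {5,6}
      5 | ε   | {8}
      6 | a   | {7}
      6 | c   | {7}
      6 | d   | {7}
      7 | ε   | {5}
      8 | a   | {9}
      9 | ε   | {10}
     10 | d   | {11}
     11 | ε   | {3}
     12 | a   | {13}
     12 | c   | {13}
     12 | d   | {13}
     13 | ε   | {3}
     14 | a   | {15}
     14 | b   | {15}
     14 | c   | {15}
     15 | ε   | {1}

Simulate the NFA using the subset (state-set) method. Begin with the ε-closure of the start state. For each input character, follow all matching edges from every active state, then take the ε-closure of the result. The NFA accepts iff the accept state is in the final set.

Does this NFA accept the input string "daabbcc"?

Answer: REJECT

Derivation:
S₀ = ε-closure({0}) = {0,2,4,5,6,8,12,14}
'd' @ 1: {1,3,5,7,8,13}  (accept∈set)
'a' @ 2: {9,10}
'a' @ 3: {}  — dead — no transitions
rest 'bbcc' ignored (set empty)
end set {} — state 1 not in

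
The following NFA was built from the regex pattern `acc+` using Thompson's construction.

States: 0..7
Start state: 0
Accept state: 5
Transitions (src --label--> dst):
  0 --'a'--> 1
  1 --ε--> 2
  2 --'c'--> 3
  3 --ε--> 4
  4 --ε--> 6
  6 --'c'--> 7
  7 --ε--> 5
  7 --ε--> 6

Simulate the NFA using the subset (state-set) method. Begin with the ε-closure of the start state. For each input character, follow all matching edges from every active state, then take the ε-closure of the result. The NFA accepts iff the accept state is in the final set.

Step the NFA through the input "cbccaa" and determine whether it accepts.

S₀ = ε-closure({0}) = {0}
'c' @ 1: {}  — dead — no transitions
rest 'bccaa' ignored (set empty)
end set {} — state 5 not in

Answer: REJECT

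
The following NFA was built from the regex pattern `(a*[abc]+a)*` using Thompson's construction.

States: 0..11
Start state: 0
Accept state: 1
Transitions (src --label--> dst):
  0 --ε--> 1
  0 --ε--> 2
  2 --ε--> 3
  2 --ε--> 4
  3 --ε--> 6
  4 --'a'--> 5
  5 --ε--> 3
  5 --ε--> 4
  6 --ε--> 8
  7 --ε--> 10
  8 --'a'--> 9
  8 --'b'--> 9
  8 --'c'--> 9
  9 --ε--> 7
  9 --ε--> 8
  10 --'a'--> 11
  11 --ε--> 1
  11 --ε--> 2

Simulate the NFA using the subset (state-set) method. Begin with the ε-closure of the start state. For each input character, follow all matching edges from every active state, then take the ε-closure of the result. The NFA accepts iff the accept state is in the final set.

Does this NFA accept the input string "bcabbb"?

Answer: REJECT

Steps:
initial (ε-close {0}): {0,1,2,3,4,6,8}
'b' @ 1: {7,8,9,10}
'c' @ 2: {7,8,9,10}
'a' @ 3: {1,2,3,4,6,7,8,9,10,11}  (accept∈set)
'b' @ 4: {7,8,9,10}
'b' @ 5: {7,8,9,10}
'b' @ 6: {7,8,9,10}
after full input: {7,8,9,10}  (accept=1 not in)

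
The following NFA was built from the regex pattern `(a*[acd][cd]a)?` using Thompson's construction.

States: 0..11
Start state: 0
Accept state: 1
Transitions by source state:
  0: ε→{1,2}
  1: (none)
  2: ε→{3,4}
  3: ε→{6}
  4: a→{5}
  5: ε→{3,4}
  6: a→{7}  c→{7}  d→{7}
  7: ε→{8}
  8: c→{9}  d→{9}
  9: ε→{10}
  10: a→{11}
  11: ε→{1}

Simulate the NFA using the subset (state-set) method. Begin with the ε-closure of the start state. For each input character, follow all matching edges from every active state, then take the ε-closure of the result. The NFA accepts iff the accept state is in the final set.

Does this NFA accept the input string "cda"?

S₀ = ε-closure({0}) = {0,1,2,3,4,6}
'c' @ 1: {7,8}
'd' @ 2: {9,10}
'a' @ 3: {1,11}  ✓accept
end set {1,11} — state 1 in

Answer: ACCEPT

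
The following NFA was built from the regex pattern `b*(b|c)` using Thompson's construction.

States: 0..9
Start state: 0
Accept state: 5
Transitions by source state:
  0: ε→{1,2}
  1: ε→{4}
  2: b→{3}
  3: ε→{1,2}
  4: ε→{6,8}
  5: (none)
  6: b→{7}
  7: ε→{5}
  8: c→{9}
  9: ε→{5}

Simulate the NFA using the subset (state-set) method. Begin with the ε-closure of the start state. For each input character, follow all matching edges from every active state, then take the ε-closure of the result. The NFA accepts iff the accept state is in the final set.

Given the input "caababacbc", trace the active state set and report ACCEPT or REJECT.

S₀ = ε-closure({0}) = {0,1,2,4,6,8}
'c' @ 1: {5,9}  (accept∈set)
'a' @ 2: {}  — dead — no transitions
rest 'ababacbc' ignored (set empty)
after full input: {}  (accept=5 not in)

Answer: REJECT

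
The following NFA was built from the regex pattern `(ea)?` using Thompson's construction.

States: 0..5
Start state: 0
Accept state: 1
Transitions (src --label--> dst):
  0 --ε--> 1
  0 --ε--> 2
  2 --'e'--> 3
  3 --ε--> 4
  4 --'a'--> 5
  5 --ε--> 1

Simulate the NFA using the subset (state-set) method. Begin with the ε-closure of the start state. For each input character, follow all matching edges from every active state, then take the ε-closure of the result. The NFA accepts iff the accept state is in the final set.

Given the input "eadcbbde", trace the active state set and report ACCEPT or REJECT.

Answer: REJECT

Derivation:
initial (ε-close {0}): {0,1,2}
'e' @ 1: {3,4}
'a' @ 2: {1,5}  (accept∈set)
'd' @ 3: {}  — dead — no transitions
rest 'cbbde' ignored (set empty)
end set {} — state 1 not in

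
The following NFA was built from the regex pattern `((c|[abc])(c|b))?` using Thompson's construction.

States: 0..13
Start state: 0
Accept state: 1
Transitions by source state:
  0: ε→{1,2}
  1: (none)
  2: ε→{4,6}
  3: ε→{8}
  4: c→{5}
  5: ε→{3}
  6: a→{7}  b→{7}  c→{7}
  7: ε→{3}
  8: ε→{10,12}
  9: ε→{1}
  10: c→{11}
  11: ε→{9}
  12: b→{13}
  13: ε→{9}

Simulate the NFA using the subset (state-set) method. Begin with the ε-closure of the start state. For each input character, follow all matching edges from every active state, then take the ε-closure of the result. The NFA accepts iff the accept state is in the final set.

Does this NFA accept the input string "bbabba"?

Answer: REJECT

Derivation:
initial (ε-close {0}): {0,1,2,4,6}
'b' @ 1: {3,7,8,10,12}
'b' @ 2: {1,9,13}  [accepting]
'a' @ 3: {}  — state set empty
rest 'bba' ignored (set empty)
final: {}; accept 1 not in set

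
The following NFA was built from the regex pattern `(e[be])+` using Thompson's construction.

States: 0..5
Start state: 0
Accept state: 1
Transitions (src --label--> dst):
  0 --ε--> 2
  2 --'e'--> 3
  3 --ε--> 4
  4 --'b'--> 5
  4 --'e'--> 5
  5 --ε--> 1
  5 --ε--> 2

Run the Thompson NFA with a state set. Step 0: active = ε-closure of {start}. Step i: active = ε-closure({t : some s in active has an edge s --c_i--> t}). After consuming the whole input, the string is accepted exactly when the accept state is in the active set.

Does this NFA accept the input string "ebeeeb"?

initial (ε-close {0}): {0,2}
'e' @ 1: {3,4}
'b' @ 2: {1,2,5}  (accept∈set)
'e' @ 3: {3,4}
'e' @ 4: {1,2,5}  (accept∈set)
'e' @ 5: {3,4}
'b' @ 6: {1,2,5}  (accept∈set)
end set {1,2,5} — state 1 in

Answer: ACCEPT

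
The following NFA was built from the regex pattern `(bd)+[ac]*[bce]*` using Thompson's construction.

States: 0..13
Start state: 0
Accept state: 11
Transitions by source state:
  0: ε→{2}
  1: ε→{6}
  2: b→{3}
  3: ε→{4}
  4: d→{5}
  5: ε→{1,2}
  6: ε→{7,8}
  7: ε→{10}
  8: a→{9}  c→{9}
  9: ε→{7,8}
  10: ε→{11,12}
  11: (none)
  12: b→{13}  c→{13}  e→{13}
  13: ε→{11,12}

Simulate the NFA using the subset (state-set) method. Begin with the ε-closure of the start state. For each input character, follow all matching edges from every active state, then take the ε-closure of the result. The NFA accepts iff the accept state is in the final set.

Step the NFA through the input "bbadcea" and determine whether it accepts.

Answer: REJECT

Trace:
initial (ε-close {0}): {0,2}
'b' @ 1: {3,4}
'b' @ 2: {}  — dead — no transitions
rest 'adcea' ignored (set empty)
final: {}; accept 11 not in set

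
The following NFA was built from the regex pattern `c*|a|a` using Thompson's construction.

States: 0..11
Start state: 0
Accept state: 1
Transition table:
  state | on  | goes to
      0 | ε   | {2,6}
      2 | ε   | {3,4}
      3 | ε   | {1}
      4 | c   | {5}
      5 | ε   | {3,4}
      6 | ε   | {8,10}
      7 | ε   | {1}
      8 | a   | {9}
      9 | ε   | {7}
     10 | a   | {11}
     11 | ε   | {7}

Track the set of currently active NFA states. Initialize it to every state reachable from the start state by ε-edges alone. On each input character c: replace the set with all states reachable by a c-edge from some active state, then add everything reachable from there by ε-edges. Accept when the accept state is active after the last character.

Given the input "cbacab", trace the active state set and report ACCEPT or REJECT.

S₀ = ε-closure({0}) = {0,1,2,3,4,6,8,10}
'c' @ 1: {1,3,4,5}  ✓accept
'b' @ 2: {}  — dead — no transitions
rest 'acab' ignored (set empty)
after full input: {}  (accept=1 not in)

Answer: REJECT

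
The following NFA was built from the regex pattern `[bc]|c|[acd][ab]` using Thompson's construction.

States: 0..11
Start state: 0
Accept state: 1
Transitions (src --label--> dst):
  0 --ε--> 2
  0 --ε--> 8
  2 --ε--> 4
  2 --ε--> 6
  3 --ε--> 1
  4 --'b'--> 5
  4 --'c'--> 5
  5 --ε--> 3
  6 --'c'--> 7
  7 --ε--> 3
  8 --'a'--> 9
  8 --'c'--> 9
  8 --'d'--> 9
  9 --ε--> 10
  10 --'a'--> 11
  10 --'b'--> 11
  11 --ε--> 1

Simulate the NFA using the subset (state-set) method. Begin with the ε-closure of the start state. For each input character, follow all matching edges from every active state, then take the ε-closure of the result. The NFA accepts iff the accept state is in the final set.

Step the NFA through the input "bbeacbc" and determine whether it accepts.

S₀ = ε-closure({0}) = {0,2,4,6,8}
'b' @ 1: {1,3,5}  ✓accept
'b' @ 2: {}  — state set empty
rest 'eacbc' ignored (set empty)
end set {} — state 1 not in

Answer: REJECT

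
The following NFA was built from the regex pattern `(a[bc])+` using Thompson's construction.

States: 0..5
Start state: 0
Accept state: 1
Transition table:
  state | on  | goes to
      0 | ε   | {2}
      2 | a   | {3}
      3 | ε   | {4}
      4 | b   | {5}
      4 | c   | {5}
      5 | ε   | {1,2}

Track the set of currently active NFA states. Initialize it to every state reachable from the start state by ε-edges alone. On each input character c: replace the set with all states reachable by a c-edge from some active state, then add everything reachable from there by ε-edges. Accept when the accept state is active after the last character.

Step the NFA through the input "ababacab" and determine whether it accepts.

initial (ε-close {0}): {0,2}
'a' @ 1: {3,4}
'b' @ 2: {1,2,5}  [accepting]
'a' @ 3: {3,4}
'b' @ 4: {1,2,5}  [accepting]
'a' @ 5: {3,4}
'c' @ 6: {1,2,5}  [accepting]
'a' @ 7: {3,4}
'b' @ 8: {1,2,5}  [accepting]
end set {1,2,5} — state 1 in

Answer: ACCEPT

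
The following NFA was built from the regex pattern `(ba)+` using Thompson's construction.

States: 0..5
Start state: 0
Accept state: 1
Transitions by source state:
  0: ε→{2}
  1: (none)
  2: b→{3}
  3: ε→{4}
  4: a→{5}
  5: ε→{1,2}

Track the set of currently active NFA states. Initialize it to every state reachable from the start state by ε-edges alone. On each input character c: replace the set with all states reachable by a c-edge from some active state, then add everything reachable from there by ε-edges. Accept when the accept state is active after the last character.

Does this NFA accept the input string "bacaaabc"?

start: ε-closure({0}) = {0,2}
'b' @ 1: {3,4}
'a' @ 2: {1,2,5}  ✓accept
'c' @ 3: {}  — dead — no transitions
rest 'aaabc' ignored (set empty)
end set {} — state 1 not in

Answer: REJECT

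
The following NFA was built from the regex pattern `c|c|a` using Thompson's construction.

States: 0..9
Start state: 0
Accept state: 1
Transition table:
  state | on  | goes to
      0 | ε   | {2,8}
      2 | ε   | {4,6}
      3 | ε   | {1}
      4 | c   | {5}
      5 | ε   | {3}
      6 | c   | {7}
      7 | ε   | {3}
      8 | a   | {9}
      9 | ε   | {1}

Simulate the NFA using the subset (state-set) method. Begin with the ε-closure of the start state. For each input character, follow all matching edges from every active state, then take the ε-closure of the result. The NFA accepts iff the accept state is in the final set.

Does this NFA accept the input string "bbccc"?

S₀ = ε-closure({0}) = {0,2,4,6,8}
'b' @ 1: {}  — no active states
rest 'bccc' ignored (set empty)
after full input: {}  (accept=1 not in)

Answer: REJECT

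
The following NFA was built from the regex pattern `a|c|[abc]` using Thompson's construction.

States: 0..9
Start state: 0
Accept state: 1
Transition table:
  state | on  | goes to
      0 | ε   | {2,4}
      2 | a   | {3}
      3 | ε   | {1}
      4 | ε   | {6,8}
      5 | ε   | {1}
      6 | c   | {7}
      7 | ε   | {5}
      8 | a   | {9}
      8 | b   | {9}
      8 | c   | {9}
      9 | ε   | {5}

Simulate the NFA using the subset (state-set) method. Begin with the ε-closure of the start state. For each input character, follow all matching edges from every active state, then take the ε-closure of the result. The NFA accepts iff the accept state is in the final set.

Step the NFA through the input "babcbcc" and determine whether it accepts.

S₀ = ε-closure({0}) = {0,2,4,6,8}
'b' @ 1: {1,5,9}  ✓accept
'a' @ 2: {}  — no active states
rest 'bcbcc' ignored (set empty)
final: {}; accept 1 not in set

Answer: REJECT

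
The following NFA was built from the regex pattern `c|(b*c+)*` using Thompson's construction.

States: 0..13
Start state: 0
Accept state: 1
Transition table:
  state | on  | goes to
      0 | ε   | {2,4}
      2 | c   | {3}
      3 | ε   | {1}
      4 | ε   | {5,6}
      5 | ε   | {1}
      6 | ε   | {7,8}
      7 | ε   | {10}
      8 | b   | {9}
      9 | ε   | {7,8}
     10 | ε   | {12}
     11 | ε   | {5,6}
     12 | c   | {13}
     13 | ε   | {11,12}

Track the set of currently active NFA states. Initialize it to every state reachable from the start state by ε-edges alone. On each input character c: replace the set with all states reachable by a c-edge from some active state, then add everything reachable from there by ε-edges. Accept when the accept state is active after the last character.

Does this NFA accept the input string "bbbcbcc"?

Answer: ACCEPT

Steps:
start: ε-closure({0}) = {0,1,2,4,5,6,7,8,10,12}
'b' @ 1: {7,8,9,10,12}
'b' @ 2: {7,8,9,10,12}
'b' @ 3: {7,8,9,10,12}
'c' @ 4: {1,5,6,7,8,10,11,12,13}  ✓accept
'b' @ 5: {7,8,9,10,12}
'c' @ 6: {1,5,6,7,8,10,11,12,13}  ✓accept
'c' @ 7: {1,5,6,7,8,10,11,12,13}  ✓accept
after full input: {1,5,6,7,8,10,11,12,13}  (accept=1 in)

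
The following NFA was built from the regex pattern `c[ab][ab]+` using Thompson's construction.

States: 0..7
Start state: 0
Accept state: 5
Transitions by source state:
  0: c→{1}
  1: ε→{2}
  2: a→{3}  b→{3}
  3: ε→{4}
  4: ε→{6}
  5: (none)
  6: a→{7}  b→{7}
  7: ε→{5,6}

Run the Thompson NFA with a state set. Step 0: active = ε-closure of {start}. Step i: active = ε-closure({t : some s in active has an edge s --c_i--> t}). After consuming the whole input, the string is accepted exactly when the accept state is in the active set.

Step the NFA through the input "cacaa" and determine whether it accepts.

Answer: REJECT

Trace:
S₀ = ε-closure({0}) = {0}
'c' @ 1: {1,2}
'a' @ 2: {3,4,6}
'c' @ 3: {}  — state set empty
rest 'aa' ignored (set empty)
final: {}; accept 5 not in set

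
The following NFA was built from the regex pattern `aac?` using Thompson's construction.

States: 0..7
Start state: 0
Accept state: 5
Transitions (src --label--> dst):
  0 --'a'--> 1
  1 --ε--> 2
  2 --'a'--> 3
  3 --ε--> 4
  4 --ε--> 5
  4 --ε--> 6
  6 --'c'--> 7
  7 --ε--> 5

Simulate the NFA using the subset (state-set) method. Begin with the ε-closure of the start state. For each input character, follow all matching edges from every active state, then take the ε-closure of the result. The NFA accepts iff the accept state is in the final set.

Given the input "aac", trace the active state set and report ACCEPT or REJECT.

initial (ε-close {0}): {0}
'a' @ 1: {1,2}
'a' @ 2: {3,4,5,6}  (accept∈set)
'c' @ 3: {5,7}  (accept∈set)
after full input: {5,7}  (accept=5 in)

Answer: ACCEPT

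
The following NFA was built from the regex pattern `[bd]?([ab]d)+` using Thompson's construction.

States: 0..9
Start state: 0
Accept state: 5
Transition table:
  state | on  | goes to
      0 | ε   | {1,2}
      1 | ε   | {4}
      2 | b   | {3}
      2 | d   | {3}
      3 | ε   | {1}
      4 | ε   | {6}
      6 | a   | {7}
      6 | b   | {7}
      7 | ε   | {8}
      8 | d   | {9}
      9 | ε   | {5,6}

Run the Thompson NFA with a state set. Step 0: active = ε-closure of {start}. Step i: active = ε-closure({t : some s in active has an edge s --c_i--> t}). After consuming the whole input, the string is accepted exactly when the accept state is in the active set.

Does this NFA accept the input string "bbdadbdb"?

Answer: REJECT

Steps:
initial (ε-close {0}): {0,1,2,4,6}
'b' @ 1: {1,3,4,6,7,8}
'b' @ 2: {7,8}
'd' @ 3: {5,6,9}  [accepting]
'a' @ 4: {7,8}
'd' @ 5: {5,6,9}  [accepting]
'b' @ 6: {7,8}
'd' @ 7: {5,6,9}  [accepting]
'b' @ 8: {7,8}
final: {7,8}; accept 5 not in set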